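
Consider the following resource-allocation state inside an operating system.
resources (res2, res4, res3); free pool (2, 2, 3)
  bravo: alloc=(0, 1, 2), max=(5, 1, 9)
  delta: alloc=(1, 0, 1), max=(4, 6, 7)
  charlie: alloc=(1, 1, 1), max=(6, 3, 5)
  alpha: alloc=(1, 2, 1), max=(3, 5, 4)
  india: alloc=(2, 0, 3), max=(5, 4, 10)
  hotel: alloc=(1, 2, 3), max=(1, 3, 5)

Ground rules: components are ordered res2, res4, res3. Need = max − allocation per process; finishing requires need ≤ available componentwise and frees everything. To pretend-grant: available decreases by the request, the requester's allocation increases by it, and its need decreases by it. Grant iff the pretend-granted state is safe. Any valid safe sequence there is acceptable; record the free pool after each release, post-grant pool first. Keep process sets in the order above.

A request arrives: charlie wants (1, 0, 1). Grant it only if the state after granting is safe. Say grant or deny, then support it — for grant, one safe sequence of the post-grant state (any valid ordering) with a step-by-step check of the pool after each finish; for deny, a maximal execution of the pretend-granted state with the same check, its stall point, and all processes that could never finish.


GRANT: granting preserves safety; a valid post-grant sequence is hotel, alpha, delta, india, bravo, charlie.
Key observation: with (1, 2, 2) left after the transfer, hotel can run at once — the state stays safe.
Check on the post-grant state, step by step:
  pool = (1, 2, 2)
  hotel: need (0, 1, 2) fits (1, 2, 2); releases (1, 2, 3), pool now (2, 4, 5)
  alpha: need (2, 3, 3) fits (2, 4, 5); releases (1, 2, 1), pool now (3, 6, 6)
  delta: need (3, 6, 6) fits (3, 6, 6); releases (1, 0, 1), pool now (4, 6, 7)
  india: need (3, 4, 7) fits (4, 6, 7); releases (2, 0, 3), pool now (6, 6, 10)
  bravo: need (5, 0, 7) fits (6, 6, 10); releases (0, 1, 2), pool now (6, 7, 12)
  charlie: need (4, 2, 3) fits (6, 7, 12); releases (2, 1, 2), pool now (8, 8, 14)


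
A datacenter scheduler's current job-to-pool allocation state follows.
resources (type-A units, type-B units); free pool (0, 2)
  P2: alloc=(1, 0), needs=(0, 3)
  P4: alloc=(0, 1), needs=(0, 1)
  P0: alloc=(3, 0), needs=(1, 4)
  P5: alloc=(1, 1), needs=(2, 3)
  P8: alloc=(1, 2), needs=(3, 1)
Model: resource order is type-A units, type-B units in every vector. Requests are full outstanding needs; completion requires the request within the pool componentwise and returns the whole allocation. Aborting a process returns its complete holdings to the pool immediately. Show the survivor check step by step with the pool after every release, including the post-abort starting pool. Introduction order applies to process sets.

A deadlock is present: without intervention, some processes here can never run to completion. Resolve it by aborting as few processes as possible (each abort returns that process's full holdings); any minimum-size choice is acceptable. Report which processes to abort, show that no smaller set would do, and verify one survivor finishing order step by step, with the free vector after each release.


The answer: abort P0.
Key observation: P8 had no path to completion before; after the abort of P0 ((3, 0) returned), step 1 is where it fits.
Why nothing smaller works: aborting no one leaves the state deadlocked as given.
Survivors finish in the order: P8, P4, P5, P2. Check, step by step (pool after the aborts first):
  pool = (3, 2)
  run P8 (needs (3, 1), free (3, 2)); after release of (1, 2) the pool is (4, 4)
  run P4 (needs (0, 1), free (4, 4)); after release of (0, 1) the pool is (4, 5)
  run P5 (needs (2, 3), free (4, 5)); after release of (1, 1) the pool is (5, 6)
  run P2 (needs (0, 3), free (5, 6)); after release of (1, 0) the pool is (6, 6)


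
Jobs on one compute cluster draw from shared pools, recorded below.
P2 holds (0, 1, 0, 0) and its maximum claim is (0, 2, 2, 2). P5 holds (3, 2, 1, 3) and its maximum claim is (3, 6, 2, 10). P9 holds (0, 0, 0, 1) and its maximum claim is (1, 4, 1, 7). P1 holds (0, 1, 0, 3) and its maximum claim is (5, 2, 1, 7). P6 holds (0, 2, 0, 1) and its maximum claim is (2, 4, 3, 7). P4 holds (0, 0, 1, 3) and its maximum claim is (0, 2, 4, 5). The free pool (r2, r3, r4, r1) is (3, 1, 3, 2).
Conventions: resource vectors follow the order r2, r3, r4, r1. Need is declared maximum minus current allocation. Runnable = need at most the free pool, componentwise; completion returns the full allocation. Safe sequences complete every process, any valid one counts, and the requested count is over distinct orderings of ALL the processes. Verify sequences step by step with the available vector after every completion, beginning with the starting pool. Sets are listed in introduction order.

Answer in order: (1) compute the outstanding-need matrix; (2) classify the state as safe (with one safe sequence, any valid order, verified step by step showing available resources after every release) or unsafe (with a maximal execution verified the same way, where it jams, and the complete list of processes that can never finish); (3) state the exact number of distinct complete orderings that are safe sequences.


(1) Need matrix, components ordered r2, r3, r4, r1:
  P2: (0, 1, 2, 2)
  P5: (0, 4, 1, 7)
  P9: (1, 4, 1, 6)
  P1: (5, 1, 1, 4)
  P6: (2, 2, 3, 6)
  P4: (0, 2, 3, 2)
(2) UNSAFE.
Key observation: after P2, P4 the pool peaks at (3, 2, 4, 5), and each blocked process is short somewhere: P5 on r3, r1; P9 on r3, r1; P1 on r2; P6 on r1.
A maximal execution: P2, P4 — then nothing else fits. Verifying each step:
  pool = (3, 1, 3, 2)
  run P2 (needs (0, 1, 2, 2), free (3, 1, 3, 2)); after release of (0, 1, 0, 0) the pool is (3, 2, 3, 2)
  run P4 (needs (0, 2, 3, 2), free (3, 2, 3, 2)); after release of (0, 0, 1, 3) the pool is (3, 2, 4, 5)
  blocked: P5 wants (0, 4, 1, 7), pool (3, 2, 4, 5) — not enough r3 and r1
  blocked: P9 wants (1, 4, 1, 6), pool (3, 2, 4, 5) — not enough r3 and r1
  blocked: P1 wants (5, 1, 1, 4), pool (3, 2, 4, 5) — not enough r2
  blocked: P6 wants (2, 2, 3, 6), pool (3, 2, 4, 5) — not enough r1
Never able to finish: P5, P9, P1 and P6.
(3) Exactly 0 of the possible complete orderings are safe sequences.


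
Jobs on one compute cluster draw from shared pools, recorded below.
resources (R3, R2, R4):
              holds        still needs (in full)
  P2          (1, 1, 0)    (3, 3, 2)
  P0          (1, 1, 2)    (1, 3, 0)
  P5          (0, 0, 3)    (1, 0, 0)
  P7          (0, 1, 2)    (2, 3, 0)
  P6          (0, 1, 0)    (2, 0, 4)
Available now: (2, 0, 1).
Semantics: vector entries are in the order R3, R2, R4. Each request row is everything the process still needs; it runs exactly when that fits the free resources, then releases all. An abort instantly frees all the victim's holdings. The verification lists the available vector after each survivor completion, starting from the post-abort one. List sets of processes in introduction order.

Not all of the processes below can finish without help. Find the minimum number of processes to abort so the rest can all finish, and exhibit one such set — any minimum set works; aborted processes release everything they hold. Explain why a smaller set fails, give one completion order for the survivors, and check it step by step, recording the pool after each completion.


Minimum abort set: P2 and P0.
Key observation: the returned (2, 2, 2) from P2 and P0 is what brings P7 — unrunnable before, under any order — into play at step 3.
Why nothing smaller works — every single abort fails: P2 alone leaves P0 blocked (short on R2); P0 alone leaves P2 blocked (short on R2); P5 alone leaves P2 blocked (short on R3 and R2); P7 alone leaves P2 blocked (short on R3 and R2); P6 alone leaves P2 blocked (short on R3 and R2).
Survivors finish in the order: P5, P6, P7. Walking it through (pool after the aborts first):
  pool = (4, 2, 3)
  P5 needs (1, 0, 0) <= (4, 2, 3) -> finishes; pool += (0, 0, 3) = (4, 2, 6)
  P6 needs (2, 0, 4) <= (4, 2, 6) -> finishes; pool += (0, 1, 0) = (4, 3, 6)
  P7 needs (2, 3, 0) <= (4, 3, 6) -> finishes; pool += (0, 1, 2) = (4, 4, 8)


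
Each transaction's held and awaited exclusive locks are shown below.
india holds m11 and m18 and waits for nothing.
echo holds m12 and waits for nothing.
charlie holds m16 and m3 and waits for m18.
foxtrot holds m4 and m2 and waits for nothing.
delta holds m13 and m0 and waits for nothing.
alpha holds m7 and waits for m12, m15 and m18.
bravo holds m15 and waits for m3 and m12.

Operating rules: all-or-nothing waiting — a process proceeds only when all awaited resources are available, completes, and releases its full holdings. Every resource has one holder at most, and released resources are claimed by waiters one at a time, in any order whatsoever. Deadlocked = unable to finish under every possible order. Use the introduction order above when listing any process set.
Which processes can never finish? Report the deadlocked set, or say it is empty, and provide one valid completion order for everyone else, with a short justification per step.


No process is deadlocked.
Key observation: the wait relation is loop-free; peeling off processes with no waits unwinds the whole state.
A valid finishing order for the others: india, echo, charlie, delta, bravo, alpha, foxtrot.
Walking it through:
  india waits on nothing -> runs at once and releases m11 and m18
  echo waits on nothing -> runs at once and releases m12
  charlie: everything it awaited (m18) is free; runs, freeing m16 and m3
  delta waits on nothing -> runs at once and releases m13 and m0
  bravo: everything it awaited (m3 and m12) is free; runs, freeing m15
  alpha: everything it awaited (m12, m15 and m18) is free; runs, freeing m7
  foxtrot waits on nothing -> runs at once and releases m4 and m2


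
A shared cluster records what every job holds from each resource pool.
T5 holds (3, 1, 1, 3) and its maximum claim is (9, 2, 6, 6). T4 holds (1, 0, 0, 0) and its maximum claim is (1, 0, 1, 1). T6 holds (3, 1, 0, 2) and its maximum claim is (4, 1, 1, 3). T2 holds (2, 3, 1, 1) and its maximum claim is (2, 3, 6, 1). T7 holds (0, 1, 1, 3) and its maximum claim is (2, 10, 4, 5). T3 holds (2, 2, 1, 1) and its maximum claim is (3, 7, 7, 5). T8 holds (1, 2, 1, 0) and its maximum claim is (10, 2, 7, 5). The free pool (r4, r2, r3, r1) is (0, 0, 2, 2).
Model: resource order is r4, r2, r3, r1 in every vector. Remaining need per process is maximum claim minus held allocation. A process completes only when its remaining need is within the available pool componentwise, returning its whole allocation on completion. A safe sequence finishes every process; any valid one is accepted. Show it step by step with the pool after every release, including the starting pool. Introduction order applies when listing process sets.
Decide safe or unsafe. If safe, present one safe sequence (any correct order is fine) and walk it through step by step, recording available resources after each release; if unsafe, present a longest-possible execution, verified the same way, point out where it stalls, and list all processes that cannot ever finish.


UNSAFE — no complete ordering exists.
Key observation: the pool after T4, T6 is (4, 1, 2, 4); every surviving request exceeds it in r3, so progress ends there.
A maximal execution: T4, T6 — then nothing else fits. Step-by-step check:
  pool = (0, 0, 2, 2)
  run T4 (needs (0, 0, 1, 1), free (0, 0, 2, 2)); after release of (1, 0, 0, 0) the pool is (1, 0, 2, 2)
  run T6 (needs (1, 0, 1, 1), free (1, 0, 2, 2)); after release of (3, 1, 0, 2) the pool is (4, 1, 2, 4)
  blocked: T5 wants (6, 1, 5, 3), pool (4, 1, 2, 4) — not enough r4 and r3
  blocked: T2 wants (0, 0, 5, 0), pool (4, 1, 2, 4) — not enough r3
  blocked: T7 wants (2, 9, 3, 2), pool (4, 1, 2, 4) — not enough r2 and r3
  blocked: T3 wants (1, 5, 6, 4), pool (4, 1, 2, 4) — not enough r2 and r3
  blocked: T8 wants (9, 0, 6, 5), pool (4, 1, 2, 4) — not enough r4, r3 and r1
Never able to finish: T5, T2, T7, T3 and T8.


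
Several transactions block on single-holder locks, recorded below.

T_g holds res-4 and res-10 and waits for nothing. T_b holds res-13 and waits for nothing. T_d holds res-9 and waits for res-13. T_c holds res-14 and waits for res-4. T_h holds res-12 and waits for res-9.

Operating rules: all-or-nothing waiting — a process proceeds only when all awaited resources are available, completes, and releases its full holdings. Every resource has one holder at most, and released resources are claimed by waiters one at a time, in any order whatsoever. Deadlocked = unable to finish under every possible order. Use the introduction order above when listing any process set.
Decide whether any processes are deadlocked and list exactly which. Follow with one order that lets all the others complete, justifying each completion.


No process is deadlocked.
Key observation: although several processes wait, no cycle exists — each chain bottoms out at a free runner.
One completion order for the rest: T_b, T_g, T_d, T_h, T_c.
Verifying each step:
  T_b waits on nothing -> runs at once and releases res-13
  T_g waits on nothing -> runs at once and releases res-4 and res-10
  T_d waits on res-13 — all released -> runs and releases res-9
  T_h waits on res-9 — all released -> runs and releases res-12
  T_c waits on res-4 — all released -> runs and releases res-14


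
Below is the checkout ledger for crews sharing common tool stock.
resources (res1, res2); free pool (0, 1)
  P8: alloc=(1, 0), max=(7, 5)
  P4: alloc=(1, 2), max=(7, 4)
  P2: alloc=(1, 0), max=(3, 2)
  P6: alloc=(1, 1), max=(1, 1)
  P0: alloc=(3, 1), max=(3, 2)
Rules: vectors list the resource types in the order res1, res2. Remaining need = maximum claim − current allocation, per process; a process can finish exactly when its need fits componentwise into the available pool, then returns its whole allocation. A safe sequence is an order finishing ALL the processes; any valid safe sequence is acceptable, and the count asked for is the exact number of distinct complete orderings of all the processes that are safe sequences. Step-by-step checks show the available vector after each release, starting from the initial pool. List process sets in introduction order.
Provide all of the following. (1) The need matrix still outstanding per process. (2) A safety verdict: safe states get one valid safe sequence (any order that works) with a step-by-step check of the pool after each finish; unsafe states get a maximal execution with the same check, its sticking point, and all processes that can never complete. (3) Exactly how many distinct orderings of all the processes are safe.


(1) Need matrix, components ordered res1, res2:
  P8: (6, 5)
  P4: (6, 2)
  P2: (2, 2)
  P6: (0, 0)
  P0: (0, 1)
(2) The state is UNSAFE.
Key observation: the pool after P0, P6, P2 is (5, 3); every surviving request exceeds it in res1, so progress ends there.
The run P0, P6, P2 cannot be extended any further. Verifying each step:
  pool = (0, 1)
  P0: need (0, 1) fits (0, 1); releases (3, 1), pool now (3, 2)
  P6: need (0, 0) fits (3, 2); releases (1, 1), pool now (4, 3)
  P2: need (2, 2) fits (4, 3); releases (1, 0), pool now (5, 3)
  blocked: P8 wants (6, 5), pool (5, 3) — not enough res1 and res2
  blocked: P4 wants (6, 2), pool (5, 3) — not enough res1
Permanently blocked: P8 and P4.
(3) Exactly 0 of the possible complete orderings are safe sequences.


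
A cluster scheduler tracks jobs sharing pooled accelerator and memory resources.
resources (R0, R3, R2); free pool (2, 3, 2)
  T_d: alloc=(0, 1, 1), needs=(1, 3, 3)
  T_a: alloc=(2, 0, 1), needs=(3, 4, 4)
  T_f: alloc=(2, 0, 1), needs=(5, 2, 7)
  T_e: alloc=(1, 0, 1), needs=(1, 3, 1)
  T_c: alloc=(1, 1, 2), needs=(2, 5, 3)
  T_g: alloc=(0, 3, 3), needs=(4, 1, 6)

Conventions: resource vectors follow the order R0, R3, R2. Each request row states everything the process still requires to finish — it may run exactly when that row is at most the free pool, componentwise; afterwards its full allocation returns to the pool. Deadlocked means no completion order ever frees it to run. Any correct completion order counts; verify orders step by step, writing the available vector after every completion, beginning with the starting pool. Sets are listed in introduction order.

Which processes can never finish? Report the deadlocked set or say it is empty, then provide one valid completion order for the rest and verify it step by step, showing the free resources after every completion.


Deadlocked set: T_f, T_c and T_g.
Key observation: after T_e, T_d, T_a the pool peaks at (5, 4, 5), and each blocked process is short somewhere: T_f on R2; T_c on R3; T_g on R2.
A valid finishing order for the others: T_e, T_d, T_a. Check, step by step:
  pool = (2, 3, 2)
  T_e: need (1, 3, 1) fits (2, 3, 2); releases (1, 0, 1), pool now (3, 3, 3)
  T_d: need (1, 3, 3) fits (3, 3, 3); releases (0, 1, 1), pool now (3, 4, 4)
  T_a: need (3, 4, 4) fits (3, 4, 4); releases (2, 0, 1), pool now (5, 4, 5)
The blocked processes can never fit:
  T_f cannot run: need (5, 2, 7) vs free (5, 4, 5) (insufficient R2)
  T_c cannot run: need (2, 5, 3) vs free (5, 4, 5) (insufficient R3)
  T_g cannot run: need (4, 1, 6) vs free (5, 4, 5) (insufficient R2)


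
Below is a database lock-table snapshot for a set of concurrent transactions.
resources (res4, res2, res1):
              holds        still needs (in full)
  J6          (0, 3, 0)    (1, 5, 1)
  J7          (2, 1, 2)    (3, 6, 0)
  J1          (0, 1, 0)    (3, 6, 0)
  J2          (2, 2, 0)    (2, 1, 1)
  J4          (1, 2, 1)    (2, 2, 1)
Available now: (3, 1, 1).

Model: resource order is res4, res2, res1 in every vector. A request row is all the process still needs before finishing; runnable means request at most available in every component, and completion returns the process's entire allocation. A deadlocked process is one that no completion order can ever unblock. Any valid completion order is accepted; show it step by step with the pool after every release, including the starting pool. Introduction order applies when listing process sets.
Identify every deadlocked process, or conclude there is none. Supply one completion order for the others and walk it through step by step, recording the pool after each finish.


No process is deadlocked.
Key observation: beginning at J2, releases accumulate fast enough that every process eventually fits.
One completion order for the rest: J2, J4, J6, J1, J7. Step-by-step check:
  pool = (3, 1, 1)
  J2 needs (2, 1, 1) <= (3, 1, 1) -> finishes; pool += (2, 2, 0) = (5, 3, 1)
  J4 needs (2, 2, 1) <= (5, 3, 1) -> finishes; pool += (1, 2, 1) = (6, 5, 2)
  J6 needs (1, 5, 1) <= (6, 5, 2) -> finishes; pool += (0, 3, 0) = (6, 8, 2)
  J1 needs (3, 6, 0) <= (6, 8, 2) -> finishes; pool += (0, 1, 0) = (6, 9, 2)
  J7 needs (3, 6, 0) <= (6, 9, 2) -> finishes; pool += (2, 1, 2) = (8, 10, 4)


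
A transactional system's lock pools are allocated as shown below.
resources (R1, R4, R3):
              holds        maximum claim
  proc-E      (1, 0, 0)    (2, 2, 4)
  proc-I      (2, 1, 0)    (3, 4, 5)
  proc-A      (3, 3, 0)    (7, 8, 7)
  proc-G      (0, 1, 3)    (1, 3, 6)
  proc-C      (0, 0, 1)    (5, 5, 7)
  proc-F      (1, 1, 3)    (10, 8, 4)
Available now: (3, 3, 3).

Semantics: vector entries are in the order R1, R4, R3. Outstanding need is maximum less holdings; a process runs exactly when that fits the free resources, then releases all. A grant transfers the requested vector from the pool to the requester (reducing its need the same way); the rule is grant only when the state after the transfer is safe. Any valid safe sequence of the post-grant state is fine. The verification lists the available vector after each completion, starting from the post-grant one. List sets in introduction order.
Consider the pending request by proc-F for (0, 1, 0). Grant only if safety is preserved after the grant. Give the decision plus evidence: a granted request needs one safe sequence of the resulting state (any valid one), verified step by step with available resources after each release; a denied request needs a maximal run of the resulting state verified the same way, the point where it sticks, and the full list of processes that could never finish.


DENY. Granting would leave the state unsafe.
Key observation: once proc-G, proc-I, proc-E finish, the pool peaks at (6, 4, 6) — and every remaining process still needs more R4 than that.
On the post-grant state, proc-G, proc-I, proc-E is a maximal run — nothing extends it. Check, step by step:
  pool = (3, 2, 3)
  proc-G needs (1, 2, 3) <= (3, 2, 3) -> finishes; pool += (0, 1, 3) = (3, 3, 6)
  proc-I needs (1, 3, 5) <= (3, 3, 6) -> finishes; pool += (2, 1, 0) = (5, 4, 6)
  proc-E needs (1, 2, 4) <= (5, 4, 6) -> finishes; pool += (1, 0, 0) = (6, 4, 6)
  blocked: proc-A wants (4, 5, 7), pool (6, 4, 6) — not enough R4 and R3
  blocked: proc-C wants (5, 5, 6), pool (6, 4, 6) — not enough R4
  blocked: proc-F wants (9, 6, 1), pool (6, 4, 6) — not enough R1 and R4
Post-grant, the permanently blocked set is proc-A, proc-C and proc-F.


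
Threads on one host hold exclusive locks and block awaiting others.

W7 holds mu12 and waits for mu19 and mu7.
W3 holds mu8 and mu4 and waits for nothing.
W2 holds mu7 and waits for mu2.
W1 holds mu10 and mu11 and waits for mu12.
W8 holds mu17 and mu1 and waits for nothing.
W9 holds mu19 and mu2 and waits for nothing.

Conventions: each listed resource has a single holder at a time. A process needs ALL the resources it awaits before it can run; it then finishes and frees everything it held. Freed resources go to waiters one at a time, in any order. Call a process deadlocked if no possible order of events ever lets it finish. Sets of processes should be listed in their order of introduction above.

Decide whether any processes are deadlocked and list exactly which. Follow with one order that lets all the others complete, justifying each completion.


Nothing here is deadlocked.
Key observation: no waiting chain loops back on itself — every chain ends at a process that waits on nothing, so everyone eventually runs.
The rest can finish in the order W8, W9, W3, W2, W7, W1.
Verifying each step:
  run W8 (it waits on nothing); releases mu17 and mu1
  run W9 (it waits on nothing); releases mu19 and mu2
  run W3 (it waits on nothing); releases mu8 and mu4
  W2: everything it awaited (mu2) is free; runs, freeing mu7
  W7: everything it awaited (mu19 and mu7) is free; runs, freeing mu12
  W1: everything it awaited (mu12) is free; runs, freeing mu10 and mu11


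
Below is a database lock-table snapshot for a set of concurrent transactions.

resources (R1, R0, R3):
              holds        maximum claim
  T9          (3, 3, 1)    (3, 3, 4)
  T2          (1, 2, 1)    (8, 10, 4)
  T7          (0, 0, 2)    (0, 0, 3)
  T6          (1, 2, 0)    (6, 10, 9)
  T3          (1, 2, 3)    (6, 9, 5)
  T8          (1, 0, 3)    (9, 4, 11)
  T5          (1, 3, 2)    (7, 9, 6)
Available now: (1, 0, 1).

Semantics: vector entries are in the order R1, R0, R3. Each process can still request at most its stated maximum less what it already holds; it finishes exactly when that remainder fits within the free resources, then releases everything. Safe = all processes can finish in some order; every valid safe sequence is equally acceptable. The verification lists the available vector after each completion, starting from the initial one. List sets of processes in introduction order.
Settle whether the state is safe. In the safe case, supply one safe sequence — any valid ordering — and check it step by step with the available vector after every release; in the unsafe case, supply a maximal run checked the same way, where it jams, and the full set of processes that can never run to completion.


The state is UNSAFE.
Key observation: even finishing T7, T9 leaves just (4, 3, 4) free — too little R1 for any of the remaining processes.
A maximal execution: T7, T9 — then nothing else fits. Check, step by step:
  pool = (1, 0, 1)
  T7: need (0, 0, 1) fits (1, 0, 1); releases (0, 0, 2), pool now (1, 0, 3)
  T9: need (0, 0, 3) fits (1, 0, 3); releases (3, 3, 1), pool now (4, 3, 4)
  blocked: T2 wants (7, 8, 3), pool (4, 3, 4) — not enough R1 and R0
  blocked: T6 wants (5, 8, 9), pool (4, 3, 4) — not enough R1, R0 and R3
  blocked: T3 wants (5, 7, 2), pool (4, 3, 4) — not enough R1 and R0
  blocked: T8 wants (8, 4, 8), pool (4, 3, 4) — not enough R1, R0 and R3
  blocked: T5 wants (6, 6, 4), pool (4, 3, 4) — not enough R1 and R0
Permanently blocked: T2, T6, T3, T8 and T5.


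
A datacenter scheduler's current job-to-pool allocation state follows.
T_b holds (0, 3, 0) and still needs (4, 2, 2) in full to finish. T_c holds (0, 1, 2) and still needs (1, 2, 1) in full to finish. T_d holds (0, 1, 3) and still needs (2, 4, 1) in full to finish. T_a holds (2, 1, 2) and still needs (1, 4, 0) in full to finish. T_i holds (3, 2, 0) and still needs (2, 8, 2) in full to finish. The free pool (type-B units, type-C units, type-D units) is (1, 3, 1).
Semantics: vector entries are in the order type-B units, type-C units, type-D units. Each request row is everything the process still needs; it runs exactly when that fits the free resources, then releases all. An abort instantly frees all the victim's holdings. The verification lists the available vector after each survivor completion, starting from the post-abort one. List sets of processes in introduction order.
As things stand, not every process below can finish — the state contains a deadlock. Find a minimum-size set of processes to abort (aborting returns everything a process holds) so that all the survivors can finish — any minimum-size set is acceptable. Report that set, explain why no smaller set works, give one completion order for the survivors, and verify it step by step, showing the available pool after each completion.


Abort T_b.
Key observation: T_i was stuck for good until T_b gave back (0, 3, 0); in the order shown it finishes at step 3.
Why nothing smaller works: aborting no one leaves the state deadlocked as given.
Survivors finish in the order: T_a, T_d, T_i, T_c. Verifying each step (pool after the aborts first):
  pool = (1, 6, 1)
  run T_a (needs (1, 4, 0), free (1, 6, 1)); after release of (2, 1, 2) the pool is (3, 7, 3)
  run T_d (needs (2, 4, 1), free (3, 7, 3)); after release of (0, 1, 3) the pool is (3, 8, 6)
  run T_i (needs (2, 8, 2), free (3, 8, 6)); after release of (3, 2, 0) the pool is (6, 10, 6)
  run T_c (needs (1, 2, 1), free (6, 10, 6)); after release of (0, 1, 2) the pool is (6, 11, 8)


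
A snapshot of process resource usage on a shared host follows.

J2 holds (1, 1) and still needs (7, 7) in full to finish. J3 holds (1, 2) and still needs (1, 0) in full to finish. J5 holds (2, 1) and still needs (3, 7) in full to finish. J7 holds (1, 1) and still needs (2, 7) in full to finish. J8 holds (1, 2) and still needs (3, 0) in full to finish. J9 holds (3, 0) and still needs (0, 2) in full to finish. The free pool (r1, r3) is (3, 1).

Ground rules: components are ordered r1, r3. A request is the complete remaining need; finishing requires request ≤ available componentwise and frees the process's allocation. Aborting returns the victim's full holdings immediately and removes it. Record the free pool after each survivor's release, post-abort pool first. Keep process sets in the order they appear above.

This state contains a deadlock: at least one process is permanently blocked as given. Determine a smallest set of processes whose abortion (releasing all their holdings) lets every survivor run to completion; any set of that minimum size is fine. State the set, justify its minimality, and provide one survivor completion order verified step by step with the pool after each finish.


Abort J5 and J7.
Key observation: J2 had no path to completion before; after the abort of J5 and J7 ((3, 2) returned), step 4 is where it fits.
Why nothing smaller works — every single abort fails: J2 alone leaves J5 blocked (short on r3); J3 alone leaves J2 blocked (short on r3); J5 alone leaves J2 blocked (short on r3); J7 alone leaves J2 blocked (short on r3); J8 alone leaves J2 blocked (short on r3); J9 alone leaves J2 blocked (short on r3).
One survivor order: J8, J9, J3, J2. Verifying each step (post-abort pool first):
  pool = (6, 3)
  J8: need (3, 0) fits (6, 3); releases (1, 2), pool now (7, 5)
  J9: need (0, 2) fits (7, 5); releases (3, 0), pool now (10, 5)
  J3: need (1, 0) fits (10, 5); releases (1, 2), pool now (11, 7)
  J2: need (7, 7) fits (11, 7); releases (1, 1), pool now (12, 8)


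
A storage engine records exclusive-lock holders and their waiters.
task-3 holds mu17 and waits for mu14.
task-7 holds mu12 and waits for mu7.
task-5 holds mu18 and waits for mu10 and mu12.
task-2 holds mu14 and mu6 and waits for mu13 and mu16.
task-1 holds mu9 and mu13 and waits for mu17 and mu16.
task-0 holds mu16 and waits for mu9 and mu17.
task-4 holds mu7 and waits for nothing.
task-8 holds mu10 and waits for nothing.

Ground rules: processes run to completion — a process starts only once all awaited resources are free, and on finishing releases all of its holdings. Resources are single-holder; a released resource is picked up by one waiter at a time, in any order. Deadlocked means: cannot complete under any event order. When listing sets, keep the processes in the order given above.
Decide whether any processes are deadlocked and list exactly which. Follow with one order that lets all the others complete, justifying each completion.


Deadlocked: task-3, task-2, task-1 and task-0.
Key observation: the wait chain closes on itself along task-3 -> task-2 -> task-1 -> task-3; task-0 is caught in further circular waits.
One completion order for the rest: task-4, task-7, task-8, task-5.
Check, step by step:
  task-4: no waits; runs immediately, freeing mu7
  task-7: everything it awaited (mu7) is free; runs, freeing mu12
  task-8: no waits; runs immediately, freeing mu10
  task-5: everything it awaited (mu10 and mu12) is free; runs, freeing mu18


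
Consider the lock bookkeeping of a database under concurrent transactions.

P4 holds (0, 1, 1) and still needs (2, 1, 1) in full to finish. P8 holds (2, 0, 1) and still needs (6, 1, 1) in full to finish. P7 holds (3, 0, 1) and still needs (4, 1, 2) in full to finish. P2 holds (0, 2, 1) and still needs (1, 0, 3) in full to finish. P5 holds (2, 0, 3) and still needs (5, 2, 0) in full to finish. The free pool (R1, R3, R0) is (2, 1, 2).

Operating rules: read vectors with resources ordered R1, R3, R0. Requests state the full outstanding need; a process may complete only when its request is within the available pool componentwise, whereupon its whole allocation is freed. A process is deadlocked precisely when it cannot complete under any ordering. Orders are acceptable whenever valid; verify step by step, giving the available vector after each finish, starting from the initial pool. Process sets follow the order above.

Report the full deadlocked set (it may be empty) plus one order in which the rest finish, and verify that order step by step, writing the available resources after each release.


Deadlocked set: P8, P7 and P5.
Key observation: the wall is R1: completing P4, P2 brings the pool only to (2, 4, 4), and all the rest need more.
One completion order for the rest: P4, P2. Step-by-step check:
  pool = (2, 1, 2)
  run P4 (needs (2, 1, 1), free (2, 1, 2)); after release of (0, 1, 1) the pool is (2, 2, 3)
  run P2 (needs (1, 0, 3), free (2, 2, 3)); after release of (0, 2, 1) the pool is (2, 4, 4)
The blocked processes can never fit:
  P8 cannot run: need (6, 1, 1) vs free (2, 4, 4) (insufficient R1)
  P7 cannot run: need (4, 1, 2) vs free (2, 4, 4) (insufficient R1)
  P5 cannot run: need (5, 2, 0) vs free (2, 4, 4) (insufficient R1)


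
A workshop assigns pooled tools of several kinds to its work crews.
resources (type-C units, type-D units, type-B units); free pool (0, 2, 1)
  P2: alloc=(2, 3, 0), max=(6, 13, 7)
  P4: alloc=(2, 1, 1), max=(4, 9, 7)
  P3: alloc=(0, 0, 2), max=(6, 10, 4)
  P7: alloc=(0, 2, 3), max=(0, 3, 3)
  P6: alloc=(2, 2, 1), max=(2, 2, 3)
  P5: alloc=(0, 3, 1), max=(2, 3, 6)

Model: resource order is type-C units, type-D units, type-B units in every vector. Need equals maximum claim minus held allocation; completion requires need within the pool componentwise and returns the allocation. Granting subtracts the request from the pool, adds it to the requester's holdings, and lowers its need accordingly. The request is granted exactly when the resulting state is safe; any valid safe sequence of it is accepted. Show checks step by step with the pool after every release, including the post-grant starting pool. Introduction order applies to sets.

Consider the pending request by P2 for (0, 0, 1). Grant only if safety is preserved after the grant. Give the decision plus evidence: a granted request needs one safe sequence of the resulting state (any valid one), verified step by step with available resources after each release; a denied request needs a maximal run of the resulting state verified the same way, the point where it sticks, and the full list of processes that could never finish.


DENY. Granting would leave the state unsafe.
Key observation: after P7, P6 the pool peaks at (2, 6, 4), and each blocked process is short somewhere: P2 on type-C units, type-D units, type-B units; P4 on type-D units, type-B units; P3 on type-C units, type-D units; P5 on type-B units.
After a pretend grant, a maximal execution: P7, P6 — then nothing else fits. Step-by-step check:
  pool = (0, 2, 0)
  run P7 (needs (0, 1, 0), free (0, 2, 0)); after release of (0, 2, 3) the pool is (0, 4, 3)
  run P6 (needs (0, 0, 2), free (0, 4, 3)); after release of (2, 2, 1) the pool is (2, 6, 4)
  blocked: P2 wants (4, 10, 6), pool (2, 6, 4) — not enough type-C units, type-D units and type-B units
  blocked: P4 wants (2, 8, 6), pool (2, 6, 4) — not enough type-D units and type-B units
  blocked: P3 wants (6, 10, 2), pool (2, 6, 4) — not enough type-C units and type-D units
  blocked: P5 wants (2, 0, 5), pool (2, 6, 4) — not enough type-B units
Had the request been granted, P2, P4, P3 and P5 could never finish.


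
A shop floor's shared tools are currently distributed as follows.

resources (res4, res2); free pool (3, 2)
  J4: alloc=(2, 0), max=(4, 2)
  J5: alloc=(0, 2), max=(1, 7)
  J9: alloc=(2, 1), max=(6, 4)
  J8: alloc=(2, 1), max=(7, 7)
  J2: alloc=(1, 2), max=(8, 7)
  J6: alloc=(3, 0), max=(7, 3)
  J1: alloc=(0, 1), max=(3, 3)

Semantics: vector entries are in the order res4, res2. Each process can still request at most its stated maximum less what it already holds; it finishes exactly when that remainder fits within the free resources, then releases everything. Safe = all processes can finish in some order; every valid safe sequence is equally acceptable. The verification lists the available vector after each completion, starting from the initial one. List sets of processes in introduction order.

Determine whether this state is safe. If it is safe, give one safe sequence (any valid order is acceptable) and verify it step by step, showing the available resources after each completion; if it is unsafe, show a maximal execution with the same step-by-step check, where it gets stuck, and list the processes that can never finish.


UNSAFE.
Key observation: after J1, J4, J6, J9 complete, (10, 4) is the best the pool ever gets, yet each leftover process wants more res2.
Going as far as possible: J1, J4, J6, J9; after that, nothing fits. Walking it through:
  pool = (3, 2)
  J1 needs (3, 2) <= (3, 2) -> finishes; pool += (0, 1) = (3, 3)
  J4 needs (2, 2) <= (3, 3) -> finishes; pool += (2, 0) = (5, 3)
  J6 needs (4, 3) <= (5, 3) -> finishes; pool += (3, 0) = (8, 3)
  J9 needs (4, 3) <= (8, 3) -> finishes; pool += (2, 1) = (10, 4)
  J5 still needs (1, 5) but only (10, 4) is free — short on res2
  J8 still needs (5, 6) but only (10, 4) is free — short on res2
  J2 still needs (7, 5) but only (10, 4) is free — short on res2
Never able to finish: J5, J8 and J2.


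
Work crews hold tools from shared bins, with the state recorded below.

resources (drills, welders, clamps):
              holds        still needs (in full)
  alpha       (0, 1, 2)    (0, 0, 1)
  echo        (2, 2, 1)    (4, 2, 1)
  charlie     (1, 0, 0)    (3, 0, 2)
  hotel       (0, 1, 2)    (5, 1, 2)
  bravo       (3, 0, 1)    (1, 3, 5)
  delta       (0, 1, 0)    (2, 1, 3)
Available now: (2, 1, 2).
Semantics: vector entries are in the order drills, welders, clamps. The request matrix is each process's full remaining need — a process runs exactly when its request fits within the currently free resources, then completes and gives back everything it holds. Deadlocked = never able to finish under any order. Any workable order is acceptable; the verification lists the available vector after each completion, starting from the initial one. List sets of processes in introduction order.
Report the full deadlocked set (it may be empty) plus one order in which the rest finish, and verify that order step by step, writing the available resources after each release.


Deadlocked: echo, charlie, hotel and bravo.
Key observation: after alpha, delta the pool peaks at (2, 3, 4), and each blocked process is short somewhere: echo on drills; charlie on drills; hotel on drills; bravo on clamps.
One completion order for the rest: alpha, delta. Check, step by step:
  pool = (2, 1, 2)
  run alpha (needs (0, 0, 1), free (2, 1, 2)); after release of (0, 1, 2) the pool is (2, 2, 4)
  run delta (needs (2, 1, 3), free (2, 2, 4)); after release of (0, 1, 0) the pool is (2, 3, 4)
The blocked processes can never fit:
  echo cannot run: need (4, 2, 1) vs free (2, 3, 4) (insufficient drills)
  charlie cannot run: need (3, 0, 2) vs free (2, 3, 4) (insufficient drills)
  hotel cannot run: need (5, 1, 2) vs free (2, 3, 4) (insufficient drills)
  bravo cannot run: need (1, 3, 5) vs free (2, 3, 4) (insufficient clamps)


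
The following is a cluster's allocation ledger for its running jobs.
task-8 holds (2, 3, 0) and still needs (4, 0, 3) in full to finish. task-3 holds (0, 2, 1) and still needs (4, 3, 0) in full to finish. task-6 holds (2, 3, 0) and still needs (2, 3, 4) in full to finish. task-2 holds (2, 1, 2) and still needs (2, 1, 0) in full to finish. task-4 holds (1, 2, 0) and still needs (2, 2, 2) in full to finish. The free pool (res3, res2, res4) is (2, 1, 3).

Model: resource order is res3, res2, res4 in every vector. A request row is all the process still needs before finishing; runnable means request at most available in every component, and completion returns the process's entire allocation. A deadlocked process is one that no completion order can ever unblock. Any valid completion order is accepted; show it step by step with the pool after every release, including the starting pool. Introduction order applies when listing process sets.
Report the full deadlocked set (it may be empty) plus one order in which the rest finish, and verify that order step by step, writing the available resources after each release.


Nothing here is deadlocked.
Key observation: no deadlock: task-2 fits now, and the freed resources carry the rest through.
A valid finishing order for the others: task-2, task-4, task-3, task-8, task-6. Check, step by step:
  pool = (2, 1, 3)
  run task-2 (needs (2, 1, 0), free (2, 1, 3)); after release of (2, 1, 2) the pool is (4, 2, 5)
  run task-4 (needs (2, 2, 2), free (4, 2, 5)); after release of (1, 2, 0) the pool is (5, 4, 5)
  run task-3 (needs (4, 3, 0), free (5, 4, 5)); after release of (0, 2, 1) the pool is (5, 6, 6)
  run task-8 (needs (4, 0, 3), free (5, 6, 6)); after release of (2, 3, 0) the pool is (7, 9, 6)
  run task-6 (needs (2, 3, 4), free (7, 9, 6)); after release of (2, 3, 0) the pool is (9, 12, 6)


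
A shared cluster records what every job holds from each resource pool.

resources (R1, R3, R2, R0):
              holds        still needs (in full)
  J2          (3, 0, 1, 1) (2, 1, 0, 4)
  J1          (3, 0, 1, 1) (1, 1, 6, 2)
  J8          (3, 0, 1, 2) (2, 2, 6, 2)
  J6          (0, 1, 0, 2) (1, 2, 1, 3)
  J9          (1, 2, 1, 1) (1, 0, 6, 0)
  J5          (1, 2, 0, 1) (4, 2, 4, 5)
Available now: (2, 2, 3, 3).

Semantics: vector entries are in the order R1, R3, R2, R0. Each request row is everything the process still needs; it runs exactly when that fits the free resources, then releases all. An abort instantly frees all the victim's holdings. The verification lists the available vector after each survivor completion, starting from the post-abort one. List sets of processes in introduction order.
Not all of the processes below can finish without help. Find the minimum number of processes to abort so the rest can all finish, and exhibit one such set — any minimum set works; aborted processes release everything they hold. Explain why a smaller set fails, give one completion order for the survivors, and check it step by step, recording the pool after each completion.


Abort J1 and J8.
Key observation: J9 was stuck for good until J1 and J8 gave back (6, 0, 2, 3); in the order shown it finishes at step 4.
No one abort is enough; case by case: J2 alone leaves J1 blocked (short on R2); J1 alone leaves J8 blocked (short on R2); J8 alone leaves J1 blocked (short on R2); J6 alone leaves J1 blocked (short on R2); J9 alone leaves J1 blocked (short on R2); J5 alone leaves J1 blocked (short on R2).
One survivor order: J5, J6, J2, J9. Step-by-step check (post-abort pool first):
  pool = (8, 2, 5, 6)
  J5 needs (4, 2, 4, 5) <= (8, 2, 5, 6) -> finishes; pool += (1, 2, 0, 1) = (9, 4, 5, 7)
  J6 needs (1, 2, 1, 3) <= (9, 4, 5, 7) -> finishes; pool += (0, 1, 0, 2) = (9, 5, 5, 9)
  J2 needs (2, 1, 0, 4) <= (9, 5, 5, 9) -> finishes; pool += (3, 0, 1, 1) = (12, 5, 6, 10)
  J9 needs (1, 0, 6, 0) <= (12, 5, 6, 10) -> finishes; pool += (1, 2, 1, 1) = (13, 7, 7, 11)
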